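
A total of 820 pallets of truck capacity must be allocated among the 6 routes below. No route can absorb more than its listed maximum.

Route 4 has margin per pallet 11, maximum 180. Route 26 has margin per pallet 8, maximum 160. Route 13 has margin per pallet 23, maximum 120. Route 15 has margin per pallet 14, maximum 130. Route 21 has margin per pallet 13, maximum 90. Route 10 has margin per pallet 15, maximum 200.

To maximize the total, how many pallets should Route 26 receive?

100

Rank by margin per pallet: Route 13 23 > Route 10 15 > Route 15 14 > Route 21 13 > Route 4 11 > Route 26 8.
Route 13 takes 120 to reach its cap of 120 — 700 left.
Give Route 10 200 to hit its cap of 200 — 500 left.
Give Route 15 130 to hit its cap of 130 — 370 left.
Route 21 takes 90 to reach its cap of 90 — 280 left.
Give Route 4 180 to hit its cap of 180 — 100 left.
Route 26 has room for 160 but only 100 remain, so it gets 100.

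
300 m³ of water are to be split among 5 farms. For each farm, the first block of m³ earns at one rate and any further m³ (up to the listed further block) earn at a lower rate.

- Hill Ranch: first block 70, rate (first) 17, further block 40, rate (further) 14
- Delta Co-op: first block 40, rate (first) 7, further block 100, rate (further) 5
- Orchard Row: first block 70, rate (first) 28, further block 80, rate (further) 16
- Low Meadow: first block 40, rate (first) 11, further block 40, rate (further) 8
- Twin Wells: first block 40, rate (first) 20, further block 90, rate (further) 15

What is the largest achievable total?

Rank every tier by rate: Orchard Row/tier1 28 > Twin Wells/tier1 20 > Hill Ranch/tier1 17 > Orchard Row/tier2 16 > Twin Wells/tier2 15 > Hill Ranch/tier2 14 > Low Meadow/tier1 11 > Low Meadow/tier2 8 > Delta Co-op/tier1 7 > Delta Co-op/tier2 5.
Fill Orchard Row tier1 block (70 at 28) — 230 left.
Fill Twin Wells tier1 block (40 at 20) — 190 left.
Fill Hill Ranch tier1 block (70 at 17) — 120 left.
Orchard Row tier2 at 16: fill all 80 — 40 left.
Twin Wells tier2 at 15: only 40 left, fill 40.
Total = 28×70 + 20×40 + 17×70 + 16×80 + 15×40 = 5830.

5830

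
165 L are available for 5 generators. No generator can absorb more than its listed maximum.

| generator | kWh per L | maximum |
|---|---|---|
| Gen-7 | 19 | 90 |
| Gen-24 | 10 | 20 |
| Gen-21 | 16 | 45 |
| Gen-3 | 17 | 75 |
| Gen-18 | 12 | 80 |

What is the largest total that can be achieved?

2985

Order the generators by kWh per L: Gen-7 19 > Gen-3 17 > Gen-21 16 > Gen-18 12 > Gen-24 10.
Gen-7 takes 90 to reach its cap of 90 — 75 left.
Gen-3 takes 75 to reach its cap of 75 — 0 left.
Total = 19×90 + 17×75 = 2985.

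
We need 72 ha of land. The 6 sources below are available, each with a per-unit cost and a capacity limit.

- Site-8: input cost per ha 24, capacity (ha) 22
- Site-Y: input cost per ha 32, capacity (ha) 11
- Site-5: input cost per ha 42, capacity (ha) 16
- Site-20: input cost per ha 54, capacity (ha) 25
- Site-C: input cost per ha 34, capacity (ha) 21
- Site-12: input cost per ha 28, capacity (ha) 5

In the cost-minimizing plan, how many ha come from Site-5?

13

Fill from the cheapest source first.
Site-8 at 24: take all 22 ha ; 50 still needed.
Site-12 at 28: take all 5 ha ; 45 still needed.
Site-Y at 32: take all 11 ha ; 34 still needed.
Take 21 from Site-C at 34 ; need 13 more.
Site-5 at 42: take 13 of its 16 ; requirement met.
Site-20: unused.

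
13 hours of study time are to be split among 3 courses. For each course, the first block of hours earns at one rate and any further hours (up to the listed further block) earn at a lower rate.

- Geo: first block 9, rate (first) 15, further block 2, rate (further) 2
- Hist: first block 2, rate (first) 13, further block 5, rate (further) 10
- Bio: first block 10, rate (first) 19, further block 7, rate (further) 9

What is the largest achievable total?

235

Order all 6 blocks by rate: Bio/tier1 19 > Geo/tier1 15 > Hist/tier1 13 > Hist/tier2 10 > Bio/tier2 9 > Geo/tier2 2.
Bio/tier1 (19): +10 — 3 left.
Geo/tier1: +3 of 9 at 15; pool empty.
Total = 19×10 + 15×3 = 235.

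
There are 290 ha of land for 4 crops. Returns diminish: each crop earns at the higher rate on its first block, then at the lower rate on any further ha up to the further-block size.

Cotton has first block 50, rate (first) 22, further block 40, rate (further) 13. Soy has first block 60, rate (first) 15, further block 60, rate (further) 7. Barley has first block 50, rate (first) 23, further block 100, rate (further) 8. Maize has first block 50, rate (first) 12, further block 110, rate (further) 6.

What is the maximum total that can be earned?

Rank every tier by rate: Barley/tier1 23 > Cotton/tier1 22 > Soy/tier1 15 > Cotton/tier2 13 > Maize/tier1 12 > Barley/tier2 8 > Soy/tier2 7 > Maize/tier2 6.
Fill Barley tier1 block (50 at 23) → 240 left.
Fill Cotton tier1 block (50 at 22) → 190 left.
Soy tier1 at 15: fill all 60 → 130 left.
Cotton/tier2 (13): +40 → 90 left.
Maize tier1 at 12: fill all 50 → 40 left.
Barley/tier2: +40 of 100 at 8; pool empty.
Total = 23×50 + 22×50 + 15×60 + 13×40 + 12×50 + 8×40 = 4590.

4590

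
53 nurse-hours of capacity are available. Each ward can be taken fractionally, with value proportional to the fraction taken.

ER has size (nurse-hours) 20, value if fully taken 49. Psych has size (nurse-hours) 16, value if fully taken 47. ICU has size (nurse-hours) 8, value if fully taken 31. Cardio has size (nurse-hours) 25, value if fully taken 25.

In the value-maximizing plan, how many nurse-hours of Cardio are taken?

Rank by value-to-size ratio: ICU 31/8≈3.88, Psych 47/16≈2.94, ER 49/20≈2.45, Cardio 25/25≈1.
ICU: take in full, 8 nurse-hours for value 31 → 45 left.
All 16 nurse-hours of Psych fit (value 47) → 29 remain.
Take all of ER (20 nurse-hours, value 49) → 9 nurse-hours left.
9 nurse-hours left: a 9/25 share of Cardio gives 25×9/25 = 9.

9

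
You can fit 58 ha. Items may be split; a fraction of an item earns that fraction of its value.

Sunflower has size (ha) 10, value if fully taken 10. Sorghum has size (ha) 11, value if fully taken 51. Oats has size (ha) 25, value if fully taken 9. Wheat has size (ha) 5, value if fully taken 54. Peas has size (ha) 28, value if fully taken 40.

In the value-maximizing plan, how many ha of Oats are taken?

4

Rank by value-to-size ratio: Wheat 54/5≈10.8, Sorghum 51/11≈4.64, Peas 40/28≈1.43, Sunflower 10/10≈1, Oats 9/25≈0.36.
Take all of Wheat (5 ha, value 54) → 53 ha left.
Sorghum: take in full, 11 ha for value 51 → 42 left.
Peas: take in full, 28 ha for value 40 → 14 left.
Take all of Sunflower (10 ha, value 10) → 4 ha left.
Only 4 ha remain; take 4/25 of Oats for value 9×4/25 = 1.44.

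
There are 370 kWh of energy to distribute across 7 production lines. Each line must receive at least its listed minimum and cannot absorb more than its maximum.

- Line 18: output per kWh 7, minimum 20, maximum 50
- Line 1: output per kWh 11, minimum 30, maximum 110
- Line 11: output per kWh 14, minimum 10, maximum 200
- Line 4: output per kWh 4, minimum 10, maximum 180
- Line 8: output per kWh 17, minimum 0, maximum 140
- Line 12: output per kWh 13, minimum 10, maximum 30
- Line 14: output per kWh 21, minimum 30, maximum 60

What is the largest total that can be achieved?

Meeting every minimum uses 20+30+10+10+0+10+30 = 110 kWh, leaving 260.
Rank by output per kWh: Line 14 21 > Line 8 17 > Line 11 14 > Line 12 13 > Line 1 11 > Line 18 7 > Line 4 4.
Line 14: +30 to 60 (cap) — 230 left.
Line 8: +140 to 140 (cap) — 90 left.
Only 90 left; Line 11 takes them to reach 100.
Total = 7×20 + 11×30 + 14×100 + 4×10 + 17×140 + 13×10 + 21×60 = 5680.

5680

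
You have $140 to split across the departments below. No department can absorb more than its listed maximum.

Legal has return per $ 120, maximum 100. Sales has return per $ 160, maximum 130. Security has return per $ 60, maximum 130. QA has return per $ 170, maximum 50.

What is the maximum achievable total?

22900

Highest return per $ first: QA 170 > Sales 160 > Legal 120 > Security 60.
Give QA 50 to hit its cap of 50 — 90 left.
Sales has room for 130 but only 90 remain, so it gets 90.
Total = 160×90 + 170×50 = 22900.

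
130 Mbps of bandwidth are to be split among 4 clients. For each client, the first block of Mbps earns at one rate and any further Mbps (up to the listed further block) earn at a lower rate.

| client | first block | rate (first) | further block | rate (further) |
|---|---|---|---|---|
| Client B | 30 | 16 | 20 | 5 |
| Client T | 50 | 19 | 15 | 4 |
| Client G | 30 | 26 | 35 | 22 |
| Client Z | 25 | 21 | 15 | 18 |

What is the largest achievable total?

Rank every tier by rate: Client G/tier1 26 > Client G/tier2 22 > Client Z/tier1 21 > Client T/tier1 19 > Client Z/tier2 18 > Client B/tier1 16 > Client B/tier2 5 > Client T/tier2 4.
Client G tier1 at 26: fill all 30 → 100 left.
Client G/tier2 (22): +35 → 65 left.
Fill Client Z tier1 block (25 at 21) → 40 left.
Client T/tier1: +40 of 50 at 19; pool empty.
Total = 26×30 + 22×35 + 21×25 + 19×40 = 2835.

2835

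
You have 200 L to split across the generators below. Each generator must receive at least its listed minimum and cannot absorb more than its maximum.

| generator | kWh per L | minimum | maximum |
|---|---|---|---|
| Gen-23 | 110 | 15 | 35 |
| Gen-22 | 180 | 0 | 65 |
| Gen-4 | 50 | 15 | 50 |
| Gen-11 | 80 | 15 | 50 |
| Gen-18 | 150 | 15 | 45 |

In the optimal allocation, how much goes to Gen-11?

Meeting every minimum uses 15+0+15+15+15 = 60 L, leaving 140.
Order the generators by kWh per L: Gen-22 180 > Gen-18 150 > Gen-23 110 > Gen-11 80 > Gen-4 50.
Gen-22: +65 to 65 (cap) → 75 left.
Gen-18 takes 30 more to reach its cap of 45 → 45 left.
Give Gen-23 20 more to hit its cap of 35 → 25 left.
Gen-11: +25 (room for 35) → 40. Pool exhausted.

40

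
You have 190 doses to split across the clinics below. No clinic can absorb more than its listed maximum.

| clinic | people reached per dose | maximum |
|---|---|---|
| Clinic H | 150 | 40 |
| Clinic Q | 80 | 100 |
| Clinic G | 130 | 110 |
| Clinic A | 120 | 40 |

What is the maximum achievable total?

Rank by people reached per dose: Clinic H 150 > Clinic G 130 > Clinic A 120 > Clinic Q 80.
Give Clinic H 40 to hit its cap of 40 — 150 left.
Clinic G takes 110 to reach its cap of 110 — 40 left.
Give Clinic A 40 to hit its cap of 40 — 0 left.
Total = 150×40 + 130×110 + 120×40 = 25100.

25100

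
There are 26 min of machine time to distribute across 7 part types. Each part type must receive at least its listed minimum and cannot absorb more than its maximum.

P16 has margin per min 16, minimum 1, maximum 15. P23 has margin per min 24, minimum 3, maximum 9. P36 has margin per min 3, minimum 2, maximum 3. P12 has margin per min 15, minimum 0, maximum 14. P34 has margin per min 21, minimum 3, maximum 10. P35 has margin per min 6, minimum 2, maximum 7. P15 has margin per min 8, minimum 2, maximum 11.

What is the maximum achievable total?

Meeting every minimum uses 1+3+2+0+3+2+2 = 13 min, leaving 13.
Rank by margin per min: P23 24 > P34 21 > P16 16 > P12 15 > P15 8 > P35 6 > P36 3.
P23 takes 6 more to reach its cap of 9 — 7 left.
P34 takes 7 more to reach its cap of 10 — 0 left.
Total = 16×1 + 24×9 + 3×2 + 21×10 + 6×2 + 8×2 = 476.

476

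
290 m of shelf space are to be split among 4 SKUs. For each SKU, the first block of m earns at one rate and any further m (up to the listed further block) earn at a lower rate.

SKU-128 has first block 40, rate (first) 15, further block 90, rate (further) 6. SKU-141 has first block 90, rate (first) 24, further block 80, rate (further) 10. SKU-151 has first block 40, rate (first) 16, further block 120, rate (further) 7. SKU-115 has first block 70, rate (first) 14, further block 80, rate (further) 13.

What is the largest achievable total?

5030

Rank every tier by rate: SKU-141/T1 24 > SKU-151/T1 16 > SKU-128/T1 15 > SKU-115/T1 14 > SKU-115/T2 13 > SKU-141/T2 10 > SKU-151/T2 7 > SKU-128/T2 6.
Fill SKU-141 T1 block (90 at 24) → 200 left.
SKU-151 T1 at 16: fill all 40 → 160 left.
SKU-128/T1 (15): +40 → 120 left.
SKU-115 T1 at 14: fill all 70 → 50 left.
SKU-115 T2 at 13: only 50 left, fill 50.
Total = 24×90 + 16×40 + 15×40 + 14×70 + 13×50 = 5030.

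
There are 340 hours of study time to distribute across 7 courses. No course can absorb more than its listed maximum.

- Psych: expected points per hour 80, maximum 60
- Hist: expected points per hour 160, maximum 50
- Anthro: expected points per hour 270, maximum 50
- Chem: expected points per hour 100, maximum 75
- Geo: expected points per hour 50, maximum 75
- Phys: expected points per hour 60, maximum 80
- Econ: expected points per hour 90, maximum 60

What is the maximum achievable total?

41900

Highest expected points per hour first: Anthro 270 > Hist 160 > Chem 100 > Econ 90 > Psych 80 > Phys 60 > Geo 50.
Anthro: +50 to 50 (cap) → 290 left.
Hist takes 50 to reach its cap of 50 → 240 left.
Chem: +75 to 75 (cap) → 165 left.
Econ: +60 to 60 (cap) → 105 left.
Psych takes 60 to reach its cap of 60 → 45 left.
Phys: +45 (room for 80) → 45. Pool exhausted.
Total = 80×60 + 160×50 + 270×50 + 100×75 + 60×45 + 90×60 = 41900.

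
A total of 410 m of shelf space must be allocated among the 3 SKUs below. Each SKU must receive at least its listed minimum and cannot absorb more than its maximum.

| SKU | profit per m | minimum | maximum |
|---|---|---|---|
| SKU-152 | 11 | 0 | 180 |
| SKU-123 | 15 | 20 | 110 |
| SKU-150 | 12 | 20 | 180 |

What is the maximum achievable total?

Meeting every minimum uses 0+20+20 = 40 m, leaving 370.
Order the SKUs by profit per m: SKU-123 15 > SKU-150 12 > SKU-152 11.
Give SKU-123 90 more to hit its cap of 110 ; 280 left.
Give SKU-150 160 more to hit its cap of 180 ; 120 left.
SKU-152 has room for 180 more but only 120 remain, so it gets 120.
Total = 11×120 + 15×110 + 12×180 = 5130.

5130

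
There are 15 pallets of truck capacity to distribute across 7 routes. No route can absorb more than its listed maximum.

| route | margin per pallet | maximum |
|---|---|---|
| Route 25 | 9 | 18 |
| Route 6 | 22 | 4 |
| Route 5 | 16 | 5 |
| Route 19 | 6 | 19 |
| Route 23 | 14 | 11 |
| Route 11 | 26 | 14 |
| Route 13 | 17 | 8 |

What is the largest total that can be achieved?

386

Order the routes by margin per pallet: Route 11 26 > Route 6 22 > Route 13 17 > Route 5 16 > Route 23 14 > Route 25 9 > Route 19 6.
Route 11 takes 14 to reach its cap of 14 → 1 left.
Only 1 left; Route 6 takes them to reach 1.
Total = 22×1 + 26×14 = 386.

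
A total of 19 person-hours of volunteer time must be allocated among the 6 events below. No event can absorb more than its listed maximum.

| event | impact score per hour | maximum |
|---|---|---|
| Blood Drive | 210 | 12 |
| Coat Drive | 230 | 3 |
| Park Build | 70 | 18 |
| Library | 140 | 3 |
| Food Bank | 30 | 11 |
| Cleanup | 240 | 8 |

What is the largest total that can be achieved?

Highest impact score per hour first: Cleanup 240 > Coat Drive 230 > Blood Drive 210 > Library 140 > Park Build 70 > Food Bank 30.
Cleanup takes 8 to reach its cap of 8 — 11 left.
Coat Drive takes 3 to reach its cap of 3 — 8 left.
Only 8 left; Blood Drive takes them to reach 8.
Total = 210×8 + 230×3 + 240×8 = 4290.

4290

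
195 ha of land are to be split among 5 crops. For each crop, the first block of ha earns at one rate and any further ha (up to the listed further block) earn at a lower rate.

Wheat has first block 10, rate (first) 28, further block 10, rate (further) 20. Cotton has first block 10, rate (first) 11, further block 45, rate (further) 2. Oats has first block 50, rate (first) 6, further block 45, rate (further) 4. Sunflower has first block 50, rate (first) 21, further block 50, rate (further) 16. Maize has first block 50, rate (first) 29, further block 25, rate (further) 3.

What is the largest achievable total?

3980

Treat each block as its own option and order by rate: Maize/tier1 29 > Wheat/tier1 28 > Sunflower/tier1 21 > Wheat/tier2 20 > Sunflower/tier2 16 > Cotton/tier1 11 > Oats/tier1 6 > Oats/tier2 4 > Maize/tier2 3 > Cotton/tier2 2.
Maize tier1 at 29: fill all 50 — 145 left.
Wheat tier1 at 28: fill all 10 — 135 left.
Fill Sunflower tier1 block (50 at 21) — 85 left.
Wheat tier2 at 20: fill all 10 — 75 left.
Sunflower tier2 at 16: fill all 50 — 25 left.
Cotton tier1 at 11: fill all 10 — 15 left.
Oats tier1 at 6: only 15 left, fill 15.
Total = 29×50 + 28×10 + 21×50 + 20×10 + 16×50 + 11×10 + 6×15 = 3980.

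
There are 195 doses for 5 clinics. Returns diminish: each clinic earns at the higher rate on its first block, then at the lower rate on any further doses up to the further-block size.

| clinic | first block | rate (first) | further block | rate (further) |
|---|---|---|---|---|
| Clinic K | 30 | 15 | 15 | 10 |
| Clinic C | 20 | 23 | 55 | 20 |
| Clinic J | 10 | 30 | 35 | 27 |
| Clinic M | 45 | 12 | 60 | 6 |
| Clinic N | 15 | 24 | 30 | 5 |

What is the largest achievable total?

Rank every tier by rate: Clinic J/first 30 > Clinic J/second 27 > Clinic N/first 24 > Clinic C/first 23 > Clinic C/second 20 > Clinic K/first 15 > Clinic M/first 12 > Clinic K/second 10 > Clinic M/second 6 > Clinic N/second 5.
Clinic J/first (30): +10 — 185 left.
Fill Clinic J second block (35 at 27) — 150 left.
Fill Clinic N first block (15 at 24) — 135 left.
Fill Clinic C first block (20 at 23) — 115 left.
Fill Clinic C second block (55 at 20) — 60 left.
Clinic K/first (15): +30 — 30 left.
30 remain; put them into Clinic M first at 12.
Total = 30×10 + 27×35 + 24×15 + 23×20 + 20×55 + 15×30 + 12×30 = 3975.

3975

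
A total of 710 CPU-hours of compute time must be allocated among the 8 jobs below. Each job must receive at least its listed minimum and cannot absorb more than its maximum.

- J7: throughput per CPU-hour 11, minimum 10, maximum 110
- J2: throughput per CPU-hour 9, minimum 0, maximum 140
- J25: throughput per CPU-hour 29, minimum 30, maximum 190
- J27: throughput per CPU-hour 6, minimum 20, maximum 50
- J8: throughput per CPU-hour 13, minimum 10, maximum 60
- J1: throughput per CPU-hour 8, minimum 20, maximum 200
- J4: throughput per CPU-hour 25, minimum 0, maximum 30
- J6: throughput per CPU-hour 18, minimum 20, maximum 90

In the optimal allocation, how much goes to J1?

70

Meeting every minimum uses 10+0+30+20+10+20+0+20 = 110 CPU-hours, leaving 600.
Rank by throughput per CPU-hour: J25 29 > J4 25 > J6 18 > J8 13 > J7 11 > J2 9 > J1 8 > J27 6.
J25 takes 160 more to reach its cap of 190 — 440 left.
Give J4 30 more to hit its cap of 30 — 410 left.
J6: +70 to 90 (cap) — 340 left.
Give J8 50 more to hit its cap of 60 — 290 left.
J7: +100 to 110 (cap) — 190 left.
Give J2 140 more to hit its cap of 140 — 50 left.
J1 has room for 180 more but only 50 remain, so it gets 70.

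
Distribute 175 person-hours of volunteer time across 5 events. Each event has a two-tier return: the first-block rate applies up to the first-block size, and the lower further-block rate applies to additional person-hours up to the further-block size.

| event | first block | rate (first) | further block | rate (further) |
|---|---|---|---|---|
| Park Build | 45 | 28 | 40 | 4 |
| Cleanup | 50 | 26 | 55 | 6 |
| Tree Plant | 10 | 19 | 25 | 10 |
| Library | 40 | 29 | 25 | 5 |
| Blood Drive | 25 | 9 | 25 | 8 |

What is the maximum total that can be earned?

Order all 10 blocks by rate: Library/first 29 > Park Build/first 28 > Cleanup/first 26 > Tree Plant/first 19 > Tree Plant/second 10 > Blood Drive/first 9 > Blood Drive/second 8 > Cleanup/second 6 > Library/second 5 > Park Build/second 4.
Fill Library first block (40 at 29) ; 135 left.
Fill Park Build first block (45 at 28) ; 90 left.
Cleanup first at 26: fill all 50 ; 40 left.
Tree Plant/first (19): +10 ; 30 left.
Tree Plant/second (10): +25 ; 5 left.
Blood Drive/first: +5 of 25 at 9; pool empty.
Total = 29×40 + 28×45 + 26×50 + 19×10 + 10×25 + 9×5 = 4205.

4205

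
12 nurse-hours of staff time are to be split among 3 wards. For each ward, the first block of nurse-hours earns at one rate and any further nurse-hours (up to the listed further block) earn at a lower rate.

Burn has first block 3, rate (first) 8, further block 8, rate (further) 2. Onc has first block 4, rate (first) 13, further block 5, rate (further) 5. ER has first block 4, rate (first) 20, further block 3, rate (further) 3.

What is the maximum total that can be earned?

161

Rank every tier by rate: ER/tier1 20 > Onc/tier1 13 > Burn/tier1 8 > Onc/tier2 5 > ER/tier2 3 > Burn/tier2 2.
Fill ER tier1 block (4 at 20) ; 8 left.
Onc tier1 at 13: fill all 4 ; 4 left.
Fill Burn tier1 block (3 at 8) ; 1 left.
Onc tier2 at 5: only 1 left, fill 1.
Total = 20×4 + 13×4 + 8×3 + 5×1 = 161.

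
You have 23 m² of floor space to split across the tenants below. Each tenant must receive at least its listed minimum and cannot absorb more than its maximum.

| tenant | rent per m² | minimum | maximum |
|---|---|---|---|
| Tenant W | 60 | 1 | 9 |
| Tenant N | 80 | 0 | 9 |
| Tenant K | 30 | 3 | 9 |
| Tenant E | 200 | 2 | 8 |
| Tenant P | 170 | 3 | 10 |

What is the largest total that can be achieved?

3530

Meeting every minimum uses 1+0+3+2+3 = 9 m², leaving 14.
Rank by rent per m²: Tenant E 200 > Tenant P 170 > Tenant N 80 > Tenant W 60 > Tenant K 30.
Give Tenant E 6 more to hit its cap of 8 → 8 left.
Tenant P: +7 to 10 (cap) → 1 left.
Tenant N: +1 (room for 9) → 1. Pool exhausted.
Total = 60×1 + 80×1 + 30×3 + 200×8 + 170×10 = 3530.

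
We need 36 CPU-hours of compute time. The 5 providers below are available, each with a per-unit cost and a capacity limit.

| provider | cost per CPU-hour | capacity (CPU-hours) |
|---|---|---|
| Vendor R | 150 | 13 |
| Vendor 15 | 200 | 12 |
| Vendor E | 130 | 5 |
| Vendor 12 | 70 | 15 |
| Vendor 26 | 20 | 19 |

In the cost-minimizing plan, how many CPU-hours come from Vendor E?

2

Use providers in increasing cost order.
Vendor 26 (20): use full 19 → 17 CPU-hours to go.
Vendor 12 (70): use full 15 → 2 CPU-hours to go.
Vendor E (130): take the remaining 2 → done.
Vendor R, Vendor 15: unused.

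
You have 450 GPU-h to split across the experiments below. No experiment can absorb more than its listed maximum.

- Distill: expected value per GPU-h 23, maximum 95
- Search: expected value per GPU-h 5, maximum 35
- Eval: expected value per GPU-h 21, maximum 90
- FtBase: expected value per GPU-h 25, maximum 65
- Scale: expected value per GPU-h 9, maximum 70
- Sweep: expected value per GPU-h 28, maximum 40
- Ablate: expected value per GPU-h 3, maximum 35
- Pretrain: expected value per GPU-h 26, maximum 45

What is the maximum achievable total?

Rank by expected value per GPU-h: Sweep 28 > Pretrain 26 > FtBase 25 > Distill 23 > Eval 21 > Scale 9 > Search 5 > Ablate 3.
Sweep: +40 to 40 (cap) ; 410 left.
Give Pretrain 45 to hit its cap of 45 ; 365 left.
FtBase takes 65 to reach its cap of 65 ; 300 left.
Distill takes 95 to reach its cap of 95 ; 205 left.
Give Eval 90 to hit its cap of 90 ; 115 left.
Give Scale 70 to hit its cap of 70 ; 45 left.
Search: +35 to 35 (cap) ; 10 left.
Only 10 left; Ablate takes them to reach 10.
Total = 23×95 + 5×35 + 21×90 + 25×65 + 9×70 + 28×40 + 3×10 + 26×45 = 8825.

8825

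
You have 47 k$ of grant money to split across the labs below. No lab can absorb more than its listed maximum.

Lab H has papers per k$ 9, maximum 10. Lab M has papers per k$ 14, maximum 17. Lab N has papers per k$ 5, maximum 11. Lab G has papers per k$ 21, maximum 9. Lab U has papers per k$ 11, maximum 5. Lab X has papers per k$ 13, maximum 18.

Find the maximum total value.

Highest papers per k$ first: Lab G 21 > Lab M 14 > Lab X 13 > Lab U 11 > Lab H 9 > Lab N 5.
Give Lab G 9 to hit its cap of 9 → 38 left.
Lab M: +17 to 17 (cap) → 21 left.
Lab X takes 18 to reach its cap of 18 → 3 left.
Lab U has room for 5 but only 3 remain, so it gets 3.
Total = 14×17 + 21×9 + 11×3 + 13×18 = 694.

694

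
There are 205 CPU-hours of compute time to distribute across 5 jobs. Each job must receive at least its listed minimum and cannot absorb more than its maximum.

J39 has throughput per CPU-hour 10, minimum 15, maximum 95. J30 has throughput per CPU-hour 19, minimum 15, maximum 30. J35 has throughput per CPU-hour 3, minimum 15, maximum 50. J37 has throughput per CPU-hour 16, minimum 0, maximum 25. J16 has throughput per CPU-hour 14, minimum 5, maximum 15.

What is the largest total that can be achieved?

Meeting every minimum uses 15+15+15+0+5 = 50 CPU-hours, leaving 155.
Rank by throughput per CPU-hour: J30 19 > J37 16 > J16 14 > J39 10 > J35 3.
J30: +15 to 30 (cap) — 140 left.
Give J37 25 more to hit its cap of 25 — 115 left.
J16: +10 to 15 (cap) — 105 left.
Give J39 80 more to hit its cap of 95 — 25 left.
Only 25 left; J35 takes them to reach 40.
Total = 10×95 + 19×30 + 3×40 + 16×25 + 14×15 = 2250.

2250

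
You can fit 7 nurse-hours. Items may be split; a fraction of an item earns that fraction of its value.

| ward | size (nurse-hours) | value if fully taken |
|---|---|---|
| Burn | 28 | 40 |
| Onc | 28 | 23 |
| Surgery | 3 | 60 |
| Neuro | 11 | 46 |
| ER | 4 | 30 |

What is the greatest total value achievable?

Sort by value density: Surgery 60/3≈20, ER 30/4≈7.5, Neuro 46/11≈4.18, Burn 40/28≈1.43, Onc 23/28≈0.821.
Surgery: take in full, 3 nurse-hours for value 60 ; 4 left.
Take all of ER (4 nurse-hours, value 30) ; 0 nurse-hours left.
Total value = 90.

90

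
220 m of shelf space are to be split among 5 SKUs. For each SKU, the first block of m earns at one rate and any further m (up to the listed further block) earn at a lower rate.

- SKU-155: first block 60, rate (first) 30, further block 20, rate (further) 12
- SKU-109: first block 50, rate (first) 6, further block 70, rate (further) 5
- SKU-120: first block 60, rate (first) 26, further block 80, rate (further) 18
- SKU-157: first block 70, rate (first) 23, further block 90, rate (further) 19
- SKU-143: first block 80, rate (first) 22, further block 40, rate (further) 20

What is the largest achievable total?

5630

Rank every tier by rate: SKU-155/tier1 30 > SKU-120/tier1 26 > SKU-157/tier1 23 > SKU-143/tier1 22 > SKU-143/tier2 20 > SKU-157/tier2 19 > SKU-120/tier2 18 > SKU-155/tier2 12 > SKU-109/tier1 6 > SKU-109/tier2 5.
SKU-155 tier1 at 30: fill all 60 ; 160 left.
SKU-120 tier1 at 26: fill all 60 ; 100 left.
SKU-157 tier1 at 23: fill all 70 ; 30 left.
SKU-143/tier1: +30 of 80 at 22; pool empty.
Total = 30×60 + 26×60 + 23×70 + 22×30 = 5630.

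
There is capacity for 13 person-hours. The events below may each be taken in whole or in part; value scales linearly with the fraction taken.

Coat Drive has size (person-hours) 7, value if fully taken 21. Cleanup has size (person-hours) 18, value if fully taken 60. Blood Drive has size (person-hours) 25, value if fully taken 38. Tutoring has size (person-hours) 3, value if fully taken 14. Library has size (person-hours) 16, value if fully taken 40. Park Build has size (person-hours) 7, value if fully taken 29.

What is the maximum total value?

Best value per unit of size first: Tutoring 14/3≈4.67, Park Build 29/7≈4.14, Cleanup 60/18≈3.33, Coat Drive 21/7≈3, Library 40/16≈2.5, Blood Drive 38/25≈1.52.
Take all of Tutoring (3 person-hours, value 14) ; 10 person-hours left.
Park Build: take in full, 7 person-hours for value 29 ; 3 left.
Fill the last 3 person-hours with part of Cleanup: 3/18 of it earns 10.
Total value = 53.

53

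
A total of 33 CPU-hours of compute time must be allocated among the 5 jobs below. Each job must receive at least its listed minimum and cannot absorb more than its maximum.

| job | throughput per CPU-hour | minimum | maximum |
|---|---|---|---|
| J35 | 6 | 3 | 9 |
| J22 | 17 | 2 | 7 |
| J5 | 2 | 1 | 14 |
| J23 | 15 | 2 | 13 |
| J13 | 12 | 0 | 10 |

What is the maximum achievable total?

442

Meeting every minimum uses 3+2+1+2+0 = 8 CPU-hours, leaving 25.
Order the jobs by throughput per CPU-hour: J22 17 > J23 15 > J13 12 > J35 6 > J5 2.
J22 takes 5 more to reach its cap of 7 — 20 left.
J23 takes 11 more to reach its cap of 13 — 9 left.
J13 has room for 10 more but only 9 remain, so it gets 9.
Total = 6×3 + 17×7 + 2×1 + 15×13 + 12×9 = 442.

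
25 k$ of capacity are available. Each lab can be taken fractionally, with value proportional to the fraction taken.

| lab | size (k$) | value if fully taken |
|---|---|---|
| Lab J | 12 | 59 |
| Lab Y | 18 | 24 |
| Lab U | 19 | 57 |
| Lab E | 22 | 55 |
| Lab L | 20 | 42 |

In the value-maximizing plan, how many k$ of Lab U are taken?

13

Rank by value-to-size ratio: Lab J 59/12≈4.92, Lab U 57/19≈3, Lab E 55/22≈2.5, Lab L 42/20≈2.1, Lab Y 24/18≈1.33.
Take all of Lab J (12 k$, value 59) → 13 k$ left.
Only 13 k$ remain; take 13/19 of Lab U for value 57×13/19 = 39.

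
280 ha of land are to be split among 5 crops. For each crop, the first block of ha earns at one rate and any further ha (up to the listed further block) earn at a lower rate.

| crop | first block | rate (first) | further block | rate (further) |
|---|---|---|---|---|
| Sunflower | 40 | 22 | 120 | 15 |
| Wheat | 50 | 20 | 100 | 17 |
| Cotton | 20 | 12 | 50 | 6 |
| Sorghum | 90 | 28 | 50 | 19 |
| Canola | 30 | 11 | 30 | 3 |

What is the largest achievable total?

Treat each block as its own option and order by rate: Sorghum/tier1 28 > Sunflower/tier1 22 > Wheat/tier1 20 > Sorghum/tier2 19 > Wheat/tier2 17 > Sunflower/tier2 15 > Cotton/tier1 12 > Canola/tier1 11 > Cotton/tier2 6 > Canola/tier2 3.
Sorghum tier1 at 28: fill all 90 — 190 left.
Fill Sunflower tier1 block (40 at 22) — 150 left.
Wheat tier1 at 20: fill all 50 — 100 left.
Sorghum/tier2 (19): +50 — 50 left.
Wheat/tier2: +50 of 100 at 17; pool empty.
Total = 28×90 + 22×40 + 20×50 + 19×50 + 17×50 = 6200.

6200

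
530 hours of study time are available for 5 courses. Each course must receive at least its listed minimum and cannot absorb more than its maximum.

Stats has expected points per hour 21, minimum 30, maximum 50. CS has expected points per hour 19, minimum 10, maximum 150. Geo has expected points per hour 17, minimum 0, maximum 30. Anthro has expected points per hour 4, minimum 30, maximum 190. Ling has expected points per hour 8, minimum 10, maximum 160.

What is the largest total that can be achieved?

Meeting every minimum uses 30+10+0+30+10 = 80 hours, leaving 450.
Highest expected points per hour first: Stats 21 > CS 19 > Geo 17 > Ling 8 > Anthro 4.
Give Stats 20 more to hit its cap of 50 ; 430 left.
CS takes 140 more to reach its cap of 150 ; 290 left.
Give Geo 30 more to hit its cap of 30 ; 260 left.
Ling: +150 to 160 (cap) ; 110 left.
Only 110 left; Anthro takes them to reach 140.
Total = 21×50 + 19×150 + 17×30 + 4×140 + 8×160 = 6250.

6250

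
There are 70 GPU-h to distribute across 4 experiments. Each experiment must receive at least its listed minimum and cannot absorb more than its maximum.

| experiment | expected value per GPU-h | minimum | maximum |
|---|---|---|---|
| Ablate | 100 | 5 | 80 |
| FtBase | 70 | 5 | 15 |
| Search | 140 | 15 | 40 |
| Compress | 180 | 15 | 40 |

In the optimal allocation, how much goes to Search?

20

Meeting every minimum uses 5+5+15+15 = 40 GPU-h, leaving 30.
Rank by expected value per GPU-h: Compress 180 > Search 140 > Ablate 100 > FtBase 70.
Compress takes 25 more to reach its cap of 40 ; 5 left.
Only 5 left; Search takes them to reach 20.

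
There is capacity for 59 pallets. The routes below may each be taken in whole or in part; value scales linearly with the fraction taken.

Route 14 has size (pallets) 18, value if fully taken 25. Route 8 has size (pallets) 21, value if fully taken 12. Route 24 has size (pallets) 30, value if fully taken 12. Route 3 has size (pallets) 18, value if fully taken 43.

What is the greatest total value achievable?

80.8

Rank by value-to-size ratio: Route 3 43/18≈2.39, Route 14 25/18≈1.39, Route 8 12/21≈0.571, Route 24 12/30≈0.4.
Take all of Route 3 (18 pallets, value 43) ; 41 pallets left.
Route 14: take in full, 18 pallets for value 25 ; 23 left.
All 21 pallets of Route 8 fit (value 12) ; 2 remain.
Only 2 pallets remain; take 2/30 of Route 24 for value 12×2/30 = 0.8.
Total value = 80.8.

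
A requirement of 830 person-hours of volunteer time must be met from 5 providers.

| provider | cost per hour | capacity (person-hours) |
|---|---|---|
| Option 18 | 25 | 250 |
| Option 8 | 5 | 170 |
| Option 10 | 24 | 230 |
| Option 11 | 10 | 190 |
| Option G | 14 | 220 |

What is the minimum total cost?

11850

Use providers in increasing cost order.
Take 170 from Option 8 at 5 — need 660 more.
Option 11 (10): use full 190 — 470 person-hours to go.
Option G (14): use full 220 — 250 person-hours to go.
Option 10 at 24: take all 230 person-hours — 20 still needed.
Take 20 from Option 18 at 25 to finish.
Cost = 170×5 + 190×10 + 220×14 + 230×24 + 20×25 = 11850.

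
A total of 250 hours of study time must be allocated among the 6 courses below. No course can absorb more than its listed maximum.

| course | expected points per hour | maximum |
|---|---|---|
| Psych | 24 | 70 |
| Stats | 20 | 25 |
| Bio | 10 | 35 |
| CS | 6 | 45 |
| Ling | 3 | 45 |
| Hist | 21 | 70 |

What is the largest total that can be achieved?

4285

Order the courses by expected points per hour: Psych 24 > Hist 21 > Stats 20 > Bio 10 > CS 6 > Ling 3.
Give Psych 70 to hit its cap of 70 ; 180 left.
Give Hist 70 to hit its cap of 70 ; 110 left.
Stats takes 25 to reach its cap of 25 ; 85 left.
Bio takes 35 to reach its cap of 35 ; 50 left.
CS: +45 to 45 (cap) ; 5 left.
Ling: +5 (room for 45) → 5. Pool exhausted.
Total = 24×70 + 20×25 + 10×35 + 6×45 + 3×5 + 21×70 = 4285.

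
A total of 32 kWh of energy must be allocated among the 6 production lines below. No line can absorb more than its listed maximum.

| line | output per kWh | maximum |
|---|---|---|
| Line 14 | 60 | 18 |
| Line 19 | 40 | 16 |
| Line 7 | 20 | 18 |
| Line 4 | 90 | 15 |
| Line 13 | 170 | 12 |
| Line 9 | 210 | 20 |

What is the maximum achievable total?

Rank by output per kWh: Line 9 210 > Line 13 170 > Line 4 90 > Line 14 60 > Line 19 40 > Line 7 20.
Line 9: +20 to 20 (cap) → 12 left.
Line 13: +12 to 12 (cap) → 0 left.
Total = 170×12 + 210×20 = 6240.

6240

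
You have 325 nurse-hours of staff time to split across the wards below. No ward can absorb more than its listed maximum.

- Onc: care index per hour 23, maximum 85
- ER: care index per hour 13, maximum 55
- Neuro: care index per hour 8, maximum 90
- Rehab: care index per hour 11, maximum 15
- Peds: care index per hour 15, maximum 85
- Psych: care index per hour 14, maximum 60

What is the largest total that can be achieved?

Highest care index per hour first: Onc 23 > Peds 15 > Psych 14 > ER 13 > Rehab 11 > Neuro 8.
Onc takes 85 to reach its cap of 85 → 240 left.
Peds: +85 to 85 (cap) → 155 left.
Give Psych 60 to hit its cap of 60 → 95 left.
Give ER 55 to hit its cap of 55 → 40 left.
Rehab takes 15 to reach its cap of 15 → 25 left.
Neuro: +25 (room for 90) → 25. Pool exhausted.
Total = 23×85 + 13×55 + 8×25 + 11×15 + 15×85 + 14×60 = 5150.

5150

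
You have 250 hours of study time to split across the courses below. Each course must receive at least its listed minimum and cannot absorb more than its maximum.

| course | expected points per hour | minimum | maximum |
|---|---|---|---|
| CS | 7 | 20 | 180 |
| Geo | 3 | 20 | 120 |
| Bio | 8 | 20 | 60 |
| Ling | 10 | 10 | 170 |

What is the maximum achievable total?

2220

Meeting every minimum uses 20+20+20+10 = 70 hours, leaving 180.
Highest expected points per hour first: Ling 10 > Bio 8 > CS 7 > Geo 3.
Ling takes 160 more to reach its cap of 170 → 20 left.
Only 20 left; Bio takes them to reach 40.
Total = 7×20 + 3×20 + 8×40 + 10×170 = 2220.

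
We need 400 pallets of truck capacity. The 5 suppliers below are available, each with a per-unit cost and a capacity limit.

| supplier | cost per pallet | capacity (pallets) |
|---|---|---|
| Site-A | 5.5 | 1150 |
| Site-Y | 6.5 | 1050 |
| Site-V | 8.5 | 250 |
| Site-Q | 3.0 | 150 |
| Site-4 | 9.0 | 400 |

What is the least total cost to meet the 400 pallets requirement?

Fill from the cheapest supplier first.
Site-Q (3.0): use full 150 ; 250 pallets to go.
Take 250 from Site-A at 5.5 to finish.
Site-Y, Site-V, Site-4: unused.
Cost = 150×3.0 + 250×5.5 = 1825.

1825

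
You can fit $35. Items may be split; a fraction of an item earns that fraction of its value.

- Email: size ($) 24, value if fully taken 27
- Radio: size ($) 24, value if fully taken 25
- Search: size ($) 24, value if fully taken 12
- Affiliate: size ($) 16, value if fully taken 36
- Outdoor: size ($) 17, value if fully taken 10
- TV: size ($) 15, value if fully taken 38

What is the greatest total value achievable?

78.5

Best value per unit of size first: TV 38/15≈2.53, Affiliate 36/16≈2.25, Email 27/24≈1.12, Radio 25/24≈1.04, Outdoor 10/17≈0.588, Search 12/24≈0.5.
Take all of TV (15 $, value 38) — 20 $ left.
Affiliate: take in full, 16 $ for value 36 — 4 left.
Only 4 $ remain; take 4/24 of Email for value 27×4/24 = 4.5.
Total value = 78.5.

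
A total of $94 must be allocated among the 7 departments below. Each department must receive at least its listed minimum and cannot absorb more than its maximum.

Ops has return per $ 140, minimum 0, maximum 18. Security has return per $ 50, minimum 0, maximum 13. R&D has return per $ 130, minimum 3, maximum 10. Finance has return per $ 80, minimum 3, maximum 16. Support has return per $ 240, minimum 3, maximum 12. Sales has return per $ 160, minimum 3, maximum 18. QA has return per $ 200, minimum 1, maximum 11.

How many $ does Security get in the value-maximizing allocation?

Meeting every minimum uses 0+0+3+3+3+3+1 = 13 $, leaving 81.
Rank by return per $: Support 240 > QA 200 > Sales 160 > Ops 140 > R&D 130 > Finance 80 > Security 50.
Support takes 9 more to reach its cap of 12 → 72 left.
QA takes 10 more to reach its cap of 11 → 62 left.
Sales takes 15 more to reach its cap of 18 → 47 left.
Give Ops 18 more to hit its cap of 18 → 29 left.
R&D takes 7 more to reach its cap of 10 → 22 left.
Finance takes 13 more to reach its cap of 16 → 9 left.
Only 9 left; Security takes them to reach 9.

9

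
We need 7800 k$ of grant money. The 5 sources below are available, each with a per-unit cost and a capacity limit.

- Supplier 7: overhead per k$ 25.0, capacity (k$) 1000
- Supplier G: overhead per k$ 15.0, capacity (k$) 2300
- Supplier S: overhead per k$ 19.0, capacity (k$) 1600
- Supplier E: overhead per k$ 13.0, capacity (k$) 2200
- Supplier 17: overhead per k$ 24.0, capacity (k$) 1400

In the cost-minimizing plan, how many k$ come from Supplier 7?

Use sources in increasing cost order.
Supplier E at 13.0: take all 2200 k$ ; 5600 still needed.
Take 2300 from Supplier G at 15.0 ; need 3300 more.
Take 1600 from Supplier S at 19.0 ; need 1700 more.
Take 1400 from Supplier 17 at 24.0 ; need 300 more.
Take 300 from Supplier 7 at 25.0 to finish.

300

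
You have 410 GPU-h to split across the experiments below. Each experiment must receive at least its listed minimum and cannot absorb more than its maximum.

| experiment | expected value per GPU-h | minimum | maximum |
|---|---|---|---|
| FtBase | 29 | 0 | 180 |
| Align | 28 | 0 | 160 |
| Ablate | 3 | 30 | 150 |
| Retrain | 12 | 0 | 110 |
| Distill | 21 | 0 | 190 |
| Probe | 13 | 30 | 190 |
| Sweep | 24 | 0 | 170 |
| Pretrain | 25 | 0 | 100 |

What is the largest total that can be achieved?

Meeting every minimum uses 0+0+30+0+0+30+0+0 = 60 GPU-h, leaving 350.
Rank by expected value per GPU-h: FtBase 29 > Align 28 > Pretrain 25 > Sweep 24 > Distill 21 > Probe 13 > Retrain 12 > Ablate 3.
Give FtBase 180 more to hit its cap of 180 → 170 left.
Give Align 160 more to hit its cap of 160 → 10 left.
Only 10 left; Pretrain takes them to reach 10.
Total = 29×180 + 28×160 + 3×30 + 13×30 + 25×10 = 10430.

10430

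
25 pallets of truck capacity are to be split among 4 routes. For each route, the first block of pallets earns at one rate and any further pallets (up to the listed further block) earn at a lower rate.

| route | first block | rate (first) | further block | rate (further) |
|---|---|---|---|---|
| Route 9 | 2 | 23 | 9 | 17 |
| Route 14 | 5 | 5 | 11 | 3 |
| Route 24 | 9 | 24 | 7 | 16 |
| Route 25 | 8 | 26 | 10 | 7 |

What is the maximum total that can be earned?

Treat each block as its own option and order by rate: Route 25/tier1 26 > Route 24/tier1 24 > Route 9/tier1 23 > Route 9/tier2 17 > Route 24/tier2 16 > Route 25/tier2 7 > Route 14/tier1 5 > Route 14/tier2 3.
Route 25/tier1 (26): +8 → 17 left.
Fill Route 24 tier1 block (9 at 24) → 8 left.
Route 9 tier1 at 23: fill all 2 → 6 left.
Route 9/tier2: +6 of 9 at 17; pool empty.
Total = 26×8 + 24×9 + 23×2 + 17×6 = 572.

572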